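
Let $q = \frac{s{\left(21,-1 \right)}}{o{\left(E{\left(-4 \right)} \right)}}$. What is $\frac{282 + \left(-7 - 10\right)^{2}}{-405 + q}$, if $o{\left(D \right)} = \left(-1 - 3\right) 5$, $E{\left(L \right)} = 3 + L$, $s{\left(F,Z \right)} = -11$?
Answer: $- \frac{11420}{8089} \approx -1.4118$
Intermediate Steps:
$o{\left(D \right)} = -20$ ($o{\left(D \right)} = \left(-4\right) 5 = -20$)
$q = \frac{11}{20}$ ($q = - \frac{11}{-20} = \left(-11\right) \left(- \frac{1}{20}\right) = \frac{11}{20} \approx 0.55$)
$\frac{282 + \left(-7 - 10\right)^{2}}{-405 + q} = \frac{282 + \left(-7 - 10\right)^{2}}{-405 + \frac{11}{20}} = \frac{282 + \left(-17\right)^{2}}{- \frac{8089}{20}} = \left(282 + 289\right) \left(- \frac{20}{8089}\right) = 571 \left(- \frac{20}{8089}\right) = - \frac{11420}{8089}$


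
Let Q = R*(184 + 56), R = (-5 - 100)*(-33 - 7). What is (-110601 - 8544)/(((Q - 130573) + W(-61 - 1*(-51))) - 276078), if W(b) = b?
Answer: -119145/601339 ≈ -0.19813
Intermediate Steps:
R = 4200 (R = -105*(-40) = 4200)
Q = 1008000 (Q = 4200*(184 + 56) = 4200*240 = 1008000)
(-110601 - 8544)/(((Q - 130573) + W(-61 - 1*(-51))) - 276078) = (-110601 - 8544)/(((1008000 - 130573) + (-61 - 1*(-51))) - 276078) = -119145/((877427 + (-61 + 51)) - 276078) = -119145/((877427 - 10) - 276078) = -119145/(877417 - 276078) = -119145/601339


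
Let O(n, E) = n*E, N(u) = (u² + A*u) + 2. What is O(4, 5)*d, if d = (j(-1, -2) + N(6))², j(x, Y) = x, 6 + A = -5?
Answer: 16820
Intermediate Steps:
A = -11 (A = -6 - 5 = -11)
N(u) = 2 + u² - 11*u (N(u) = (u² - 11*u) + 2 = 2 + u² - 11*u)
O(n, E) = E*n
d = 841 (d = (-1 + (2 + 6² - 11*6))² = (-1 + (2 + 36 - 66))² = (-1 - 28)² = (-29)² = 841)
O(4, 5)*d = (5*4)*841 = 20*841 = 16820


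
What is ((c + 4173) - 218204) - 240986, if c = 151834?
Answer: -303183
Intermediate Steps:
((c + 4173) - 218204) - 240986 = ((151834 + 4173) - 218204) - 240986 = (156007 - 218204) - 240986 = -62197 - 240986 = -303183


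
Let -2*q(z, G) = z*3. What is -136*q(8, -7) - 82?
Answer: 1550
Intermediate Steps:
q(z, G) = -3*z/2 (q(z, G) = -z*3/2 = -3*z/2)
-136*q(8, -7) - 82 = -(-204)*8 - 82 = -136*(-12) - 82 = 1632 - 82 = 1550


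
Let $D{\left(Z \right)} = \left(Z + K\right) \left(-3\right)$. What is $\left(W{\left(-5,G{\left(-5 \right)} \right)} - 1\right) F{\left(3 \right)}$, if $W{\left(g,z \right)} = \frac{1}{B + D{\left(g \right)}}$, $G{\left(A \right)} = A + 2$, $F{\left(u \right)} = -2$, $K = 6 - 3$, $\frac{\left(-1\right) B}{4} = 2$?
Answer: $3$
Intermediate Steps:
$B = -8$ ($B = \left(-4\right) 2 = -8$)
$K = 3$ ($K = 6 - 3 = 3$)
$G{\left(A \right)} = 2 + A$
$D{\left(Z \right)} = -9 - 3 Z$ ($D{\left(Z \right)} = \left(Z + 3\right) \left(-3\right) = \left(3 + Z\right) \left(-3\right) = -9 - 3 Z$)
$W{\left(g,z \right)} = \frac{1}{-17 - 3 g}$ ($W{\left(g,z \right)} = \frac{1}{-8 - \left(9 + 3 g\right)} = \frac{1}{-17 - 3 g}$)
$\left(W{\left(-5,G{\left(-5 \right)} \right)} - 1\right) F{\left(3 \right)} = \left(- \frac{1}{17 + 3 \left(-5\right)} - 1\right) \left(-2\right) = \left(- \frac{1}{17 - 15} - 1\right) \left(-2\right) = \left(- \frac{1}{2} - 1\right) \left(-2\right) = \left(- \frac{3}{2}\right) \left(-2\right) = 3$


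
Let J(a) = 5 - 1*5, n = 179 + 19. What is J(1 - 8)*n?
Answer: 0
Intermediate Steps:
n = 198
J(a) = 0 (J(a) = 5 - 5 = 0)
J(1 - 8)*n = 0*198 = 0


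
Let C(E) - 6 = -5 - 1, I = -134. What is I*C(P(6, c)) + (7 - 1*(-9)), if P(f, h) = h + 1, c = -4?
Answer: 16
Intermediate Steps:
P(f, h) = 1 + h
C(E) = 0 (C(E) = 6 + (-5 - 1) = 6 - 6 = 0)
I*C(P(6, c)) + (7 - 1*(-9)) = -134*0 + (7 - 1*(-9)) = 0 + (7 + 9) = 0 + 16 = 16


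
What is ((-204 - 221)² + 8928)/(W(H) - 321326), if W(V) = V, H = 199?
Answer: -189553/321127 ≈ -0.59027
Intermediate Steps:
((-204 - 221)² + 8928)/(W(H) - 321326) = ((-204 - 221)² + 8928)/(199 - 321326) = ((-425)² + 8928)/(-321127) = (180625 + 8928)*(-1/321127) = 189553*(-1/321127) = -189553/321127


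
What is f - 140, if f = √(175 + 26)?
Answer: -140 + √201 ≈ -125.82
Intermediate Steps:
f = √201 ≈ 14.177
f - 140 = √201 - 140 = -140 + √201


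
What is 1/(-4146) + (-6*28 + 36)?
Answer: -547273/4146 ≈ -132.00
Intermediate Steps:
1/(-4146) + (-6*28 + 36) = -1/4146 + (-168 + 36) = -1/4146 - 132 = -547273/4146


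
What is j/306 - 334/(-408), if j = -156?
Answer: 21/68 ≈ 0.30882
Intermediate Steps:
j/306 - 334/(-408) = -156/306 - 334/(-408) = -156*1/306 - 334*(-1/408) = -26/51 + 167/204 = 21/68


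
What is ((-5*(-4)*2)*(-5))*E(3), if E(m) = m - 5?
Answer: 400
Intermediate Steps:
E(m) = -5 + m
((-5*(-4)*2)*(-5))*E(3) = ((-5*(-4)*2)*(-5))*(-5 + 3) = ((20*2)*(-5))*(-2) = (40*(-5))*(-2) = -200*(-2) = 400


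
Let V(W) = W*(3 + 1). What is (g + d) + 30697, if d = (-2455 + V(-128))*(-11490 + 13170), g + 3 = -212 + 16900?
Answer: -4937178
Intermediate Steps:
V(W) = 4*W (V(W) = W*4 = 4*W)
g = 16685 (g = -3 + (-212 + 16900) = -3 + 16688 = 16685)
d = -4984560 (d = (-2455 + 4*(-128))*(-11490 + 13170) = (-2455 - 512)*1680 = -2967*1680 = -4984560)
(g + d) + 30697 = (16685 - 4984560) + 30697 = -4967875 + 30697 = -4937178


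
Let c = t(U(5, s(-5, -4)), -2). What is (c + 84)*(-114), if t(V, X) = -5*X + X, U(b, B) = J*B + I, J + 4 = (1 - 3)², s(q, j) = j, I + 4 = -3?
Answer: -10488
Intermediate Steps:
I = -7 (I = -4 - 3 = -7)
J = 0 (J = -4 + (1 - 3)² = -4 + (-2)² = -4 + 4 = 0)
U(b, B) = -7 (U(b, B) = 0*B - 7 = 0 - 7 = -7)
t(V, X) = -4*X
c = 8 (c = -4*(-2) = 8)
(c + 84)*(-114) = (8 + 84)*(-114) = 92*(-114) = -10488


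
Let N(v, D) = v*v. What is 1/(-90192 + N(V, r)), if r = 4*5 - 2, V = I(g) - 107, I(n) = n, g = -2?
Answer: -1/78311 ≈ -1.2770e-5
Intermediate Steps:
V = -109 (V = -2 - 107 = -109)
r = 18 (r = 20 - 2 = 18)
N(v, D) = v²
1/(-90192 + N(V, r)) = 1/(-90192 + (-109)²) = 1/(-90192 + 11881) = 1/(-78311) = -1/78311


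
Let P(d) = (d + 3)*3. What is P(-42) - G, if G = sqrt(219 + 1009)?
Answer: -117 - 2*sqrt(307) ≈ -152.04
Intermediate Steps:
P(d) = 9 + 3*d (P(d) = (3 + d)*3 = 9 + 3*d)
G = 2*sqrt(307) (G = sqrt(1228) = 2*sqrt(307) ≈ 35.043)
P(-42) - G = (9 + 3*(-42)) - 2*sqrt(307) = (9 - 126) - 2*sqrt(307) = -117 - 2*sqrt(307)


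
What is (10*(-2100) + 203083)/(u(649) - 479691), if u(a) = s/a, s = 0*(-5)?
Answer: -182083/479691 ≈ -0.37958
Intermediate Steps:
s = 0
u(a) = 0 (u(a) = 0/a = 0)
(10*(-2100) + 203083)/(u(649) - 479691) = (10*(-2100) + 203083)/(0 - 479691) = (-21000 + 203083)/(-479691) = 182083*(-1/479691) = -182083/479691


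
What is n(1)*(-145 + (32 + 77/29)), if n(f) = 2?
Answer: -6400/29 ≈ -220.69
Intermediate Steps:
n(1)*(-145 + (32 + 77/29)) = 2*(-145 + (32 + 77/29)) = 2*(-145 + 1005/29) = 2*(-3200/29) = -6400/29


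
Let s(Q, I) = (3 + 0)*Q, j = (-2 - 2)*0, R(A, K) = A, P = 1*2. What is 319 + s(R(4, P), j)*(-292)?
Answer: -3185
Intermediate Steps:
P = 2
j = 0 (j = -4*0 = 0)
s(Q, I) = 3*Q
319 + s(R(4, P), j)*(-292) = 319 + (3*4)*(-292) = 319 + 12*(-292) = 319 - 3504 = -3185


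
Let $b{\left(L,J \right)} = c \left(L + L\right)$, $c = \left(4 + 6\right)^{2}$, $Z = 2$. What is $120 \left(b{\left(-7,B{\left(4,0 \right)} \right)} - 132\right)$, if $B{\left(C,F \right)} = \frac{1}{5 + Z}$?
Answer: $-183840$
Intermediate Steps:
$c = 100$ ($c = 10^{2} = 100$)
$B{\left(C,F \right)} = \frac{1}{7}$ ($B{\left(C,F \right)} = \frac{1}{5 + 2} = \frac{1}{7}$)
$b{\left(L,J \right)} = 200 L$ ($b{\left(L,J \right)} = 100 \left(L + L\right) = 100 \cdot 2 L = 200 L$)
$120 \left(b{\left(-7,B{\left(4,0 \right)} \right)} - 132\right) = 120 \left(200 \left(-7\right) - 132\right) = 120 \left(-1400 - 132\right) = 120 \left(-1532\right) = -183840$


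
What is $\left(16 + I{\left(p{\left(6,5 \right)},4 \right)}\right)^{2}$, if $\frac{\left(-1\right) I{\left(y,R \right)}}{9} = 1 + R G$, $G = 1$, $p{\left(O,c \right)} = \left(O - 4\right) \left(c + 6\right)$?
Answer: $841$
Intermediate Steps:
$p{\left(O,c \right)} = \left(-4 + O\right) \left(6 + c\right)$
$I{\left(y,R \right)} = -9 - 9 R$ ($I{\left(y,R \right)} = - 9 \left(1 + R 1\right) = - 9 \left(1 + R\right) = -9 - 9 R$)
$\left(16 + I{\left(p{\left(6,5 \right)},4 \right)}\right)^{2} = \left(16 - 45\right)^{2} = \left(-29\right)^{2} = 841$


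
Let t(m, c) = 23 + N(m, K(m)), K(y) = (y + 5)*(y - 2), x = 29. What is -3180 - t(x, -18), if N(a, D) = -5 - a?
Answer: -3169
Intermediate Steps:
K(y) = (-2 + y)*(5 + y) (K(y) = (5 + y)*(-2 + y) = (-2 + y)*(5 + y))
t(m, c) = 18 - m (t(m, c) = 23 + (-5 - m) = 18 - m)
-3180 - t(x, -18) = -3180 - (18 - 1*29) = -3180 - (18 - 29) = -3180 - 1*(-11) = -3180 + 11 = -3169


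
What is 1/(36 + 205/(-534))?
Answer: 534/19019 ≈ 0.028077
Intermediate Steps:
1/(36 + 205/(-534)) = 1/(36 + 205*(-1/534)) = 1/(36 - 205/534) = 1/(19019/534) = 534/19019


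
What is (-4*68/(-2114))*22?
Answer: 2992/1057 ≈ 2.8307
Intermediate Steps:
(-4*68/(-2114))*22 = -272*(-1/2114)*22 = (136/1057)*22 = 2992/1057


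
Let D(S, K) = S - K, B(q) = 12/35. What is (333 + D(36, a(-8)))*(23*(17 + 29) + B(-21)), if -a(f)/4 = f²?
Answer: 4630250/7 ≈ 6.6146e+5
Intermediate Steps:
a(f) = -4*f²
B(q) = 12/35 (B(q) = 12*(1/35) = 12/35)
(333 + D(36, a(-8)))*(23*(17 + 29) + B(-21)) = (333 + (36 - (-4)*(-8)²))*(23*(17 + 29) + 12/35) = (333 + (36 - (-4)*64))*(23*46 + 12/35) = (333 + (36 - 1*(-256)))*(1058 + 12/35) = (333 + (36 + 256))*(37042/35) = (333 + 292)*(37042/35) = 625*(37042/35) = 4630250/7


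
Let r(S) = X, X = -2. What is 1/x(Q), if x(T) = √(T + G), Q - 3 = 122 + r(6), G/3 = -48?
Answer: -I*√21/21 ≈ -0.21822*I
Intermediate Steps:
r(S) = -2
G = -144 (G = 3*(-48) = -144)
Q = 123 (Q = 3 + (122 - 2) = 3 + 120 = 123)
x(T) = √(-144 + T) (x(T) = √(T - 144) = √(-144 + T))
1/x(Q) = 1/(√(-144 + 123)) = 1/(√(-21)) = 1/(I*√21) = -I*√21/21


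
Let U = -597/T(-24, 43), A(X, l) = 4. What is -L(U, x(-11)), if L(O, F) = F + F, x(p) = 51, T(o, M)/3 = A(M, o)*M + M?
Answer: -102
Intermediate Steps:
T(o, M) = 15*M (T(o, M) = 3*(4*M + M) = 3*(5*M) = 15*M)
U = -199/215 (U = -597/(15*43) = -597/645 = -597*1/645 = -199/215 ≈ -0.92558)
L(O, F) = 2*F
-L(U, x(-11)) = -2*51 = -1*102 = -102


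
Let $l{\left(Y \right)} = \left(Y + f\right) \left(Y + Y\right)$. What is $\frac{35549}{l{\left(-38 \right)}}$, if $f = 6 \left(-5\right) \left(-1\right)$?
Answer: $\frac{1871}{32} \approx 58.469$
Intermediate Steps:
$f = 30$ ($f = \left(-30\right) \left(-1\right) = 30$)
$l{\left(Y \right)} = 2 Y \left(30 + Y\right)$ ($l{\left(Y \right)} = \left(Y + 30\right) \left(Y + Y\right) = \left(30 + Y\right) 2 Y = 2 Y \left(30 + Y\right)$)
$\frac{35549}{l{\left(-38 \right)}} = \frac{35549}{2 \left(-38\right) \left(30 - 38\right)} = \frac{35549}{2 \left(-38\right) \left(-8\right)} = \frac{35549}{608} = 35549 \cdot \frac{1}{608} = \frac{1871}{32}$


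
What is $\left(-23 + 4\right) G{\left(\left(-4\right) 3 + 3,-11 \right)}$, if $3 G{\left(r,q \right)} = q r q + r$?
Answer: $6954$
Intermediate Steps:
$G{\left(r,q \right)} = \frac{r}{3} + \frac{r q^{2}}{3}$ ($G{\left(r,q \right)} = \frac{q r q + r}{3} = \frac{r q^{2} + r}{3} = \frac{r + r q^{2}}{3} = \frac{r}{3} + \frac{r q^{2}}{3}$)
$\left(-23 + 4\right) G{\left(\left(-4\right) 3 + 3,-11 \right)} = \left(-23 + 4\right) \frac{\left(\left(-4\right) 3 + 3\right) \left(1 + \left(-11\right)^{2}\right)}{3} = - 19 \frac{\left(-12 + 3\right) \left(1 + 121\right)}{3} = - 19 \cdot \frac{1}{3} \left(-9\right) 122 = \left(-19\right) \left(-366\right) = 6954$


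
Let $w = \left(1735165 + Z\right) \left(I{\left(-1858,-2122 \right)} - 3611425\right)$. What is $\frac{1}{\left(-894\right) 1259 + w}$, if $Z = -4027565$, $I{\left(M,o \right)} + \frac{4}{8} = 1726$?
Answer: $\frac{1}{8274874008254} \approx 1.2085 \cdot 10^{-13}$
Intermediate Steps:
$I{\left(M,o \right)} = \frac{3451}{2}$ ($I{\left(M,o \right)} = - \frac{1}{2} + 1726 = \frac{3451}{2}$)
$w = 8274875133800$ ($w = \left(1735165 - 4027565\right) \left(\frac{3451}{2} - 3611425\right) = \left(-2292400\right) \left(- \frac{7219399}{2}\right) = 8274875133800$)
$\frac{1}{\left(-894\right) 1259 + w} = \frac{1}{\left(-894\right) 1259 + 8274875133800} = \frac{1}{-1125546 + 8274875133800} = \frac{1}{8274874008254}$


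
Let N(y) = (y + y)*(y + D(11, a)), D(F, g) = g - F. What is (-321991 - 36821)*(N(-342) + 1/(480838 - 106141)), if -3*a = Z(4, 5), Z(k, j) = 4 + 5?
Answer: -3637565022745852/41633 ≈ -8.7372e+10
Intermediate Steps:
Z(k, j) = 9
a = -3 (a = -⅓*9 = -3)
N(y) = 2*y*(-14 + y) (N(y) = (y + y)*(y + (-3 - 1*11)) = (2*y)*(y + (-3 - 11)) = (2*y)*(y - 14) = (2*y)*(-14 + y) = 2*y*(-14 + y))
(-321991 - 36821)*(N(-342) + 1/(480838 - 106141)) = (-321991 - 36821)*(2*(-342)*(-14 - 342) + 1/(480838 - 106141)) = -358812*(2*(-342)*(-356) + 1/374697) = -358812*(243504 + 1/374697) = -358812*91240218289/374697 = -3637565022745852/41633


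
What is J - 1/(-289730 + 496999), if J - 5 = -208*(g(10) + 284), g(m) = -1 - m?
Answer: -11768526552/207269 ≈ -56779.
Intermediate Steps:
J = -56779 (J = 5 - 208*((-1 - 1*10) + 284) = 5 - 208*((-1 - 10) + 284) = 5 - 208*(-11 + 284) = 5 - 208*273 = 5 - 56784 = -56779)
J - 1/(-289730 + 496999) = -56779 - 1/(-289730 + 496999) = -56779 - 1/207269 = -11768526552/207269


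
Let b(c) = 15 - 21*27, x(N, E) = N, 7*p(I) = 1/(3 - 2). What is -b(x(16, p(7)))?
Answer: 552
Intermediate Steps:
p(I) = ⅐ (p(I) = 1/(7*(3 - 2)) = (⅐)/1 = (⅐)*1 = ⅐)
b(c) = -552 (b(c) = 15 - 567 = -552)
-b(x(16, p(7))) = -1*(-552) = 552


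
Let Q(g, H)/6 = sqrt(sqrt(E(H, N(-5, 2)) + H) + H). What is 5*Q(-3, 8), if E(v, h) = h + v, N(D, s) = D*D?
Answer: 30*sqrt(8 + sqrt(41)) ≈ 113.85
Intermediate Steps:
N(D, s) = D**2
Q(g, H) = 6*sqrt(H + sqrt(25 + 2*H)) (Q(g, H) = 6*sqrt(sqrt(((-5)**2 + H) + H) + H) = 6*sqrt(sqrt((25 + H) + H) + H) = 6*sqrt(sqrt(25 + 2*H) + H) = 6*sqrt(H + sqrt(25 + 2*H)))
5*Q(-3, 8) = 5*(6*sqrt(8 + sqrt(25 + 2*8))) = 5*(6*sqrt(8 + sqrt(25 + 16))) = 5*(6*sqrt(8 + sqrt(41))) = 30*sqrt(8 + sqrt(41))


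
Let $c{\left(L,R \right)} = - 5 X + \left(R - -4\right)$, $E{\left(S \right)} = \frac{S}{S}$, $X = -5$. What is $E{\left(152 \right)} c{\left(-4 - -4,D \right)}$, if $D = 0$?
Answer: $29$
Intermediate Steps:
$E{\left(S \right)} = 1$
$c{\left(L,R \right)} = 29 + R$ ($c{\left(L,R \right)} = \left(-5\right) \left(-5\right) + \left(R - -4\right) = 25 + \left(R + 4\right) = 25 + \left(4 + R\right) = 29 + R$)
$E{\left(152 \right)} c{\left(-4 - -4,D \right)} = 1 \left(29 + 0\right) = 1 \cdot 29 = 29$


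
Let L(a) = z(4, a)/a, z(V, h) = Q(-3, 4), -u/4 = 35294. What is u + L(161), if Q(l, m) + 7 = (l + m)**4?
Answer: -22729342/161 ≈ -1.4118e+5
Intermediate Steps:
u = -141176 (u = -4*35294 = -141176)
Q(l, m) = -7 + (l + m)**4
z(V, h) = -6 (z(V, h) = -7 + (-3 + 4)**4 = -7 + 1**4 = -7 + 1 = -6)
L(a) = -6/a
u + L(161) = -141176 - 6/161 = -22729342/161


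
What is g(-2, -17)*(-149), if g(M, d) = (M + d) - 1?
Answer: 2980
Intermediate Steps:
g(M, d) = -1 + M + d
g(-2, -17)*(-149) = (-1 - 2 - 17)*(-149) = -20*(-149) = 2980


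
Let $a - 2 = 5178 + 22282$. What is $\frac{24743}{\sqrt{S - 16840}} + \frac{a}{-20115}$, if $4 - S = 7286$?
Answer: $- \frac{9154}{6705} - \frac{24743 i \sqrt{24122}}{24122} \approx -1.3652 - 159.31 i$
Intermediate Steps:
$S = -7282$ ($S = 4 - 7286 = -7282$)
$a = 27462$ ($a = 2 + \left(5178 + 22282\right) = 2 + 27460 = 27462$)
$\frac{24743}{\sqrt{S - 16840}} + \frac{a}{-20115} = \frac{24743}{\sqrt{-7282 - 16840}} + \frac{27462}{-20115} = \frac{24743}{\sqrt{-24122}} + 27462 \left(- \frac{1}{20115}\right) = \frac{24743}{i \sqrt{24122}} - \frac{9154}{6705} = 24743 \left(- \frac{i \sqrt{24122}}{24122}\right) - \frac{9154}{6705} = - \frac{24743 i \sqrt{24122}}{24122} - \frac{9154}{6705} = - \frac{9154}{6705} - \frac{24743 i \sqrt{24122}}{24122}$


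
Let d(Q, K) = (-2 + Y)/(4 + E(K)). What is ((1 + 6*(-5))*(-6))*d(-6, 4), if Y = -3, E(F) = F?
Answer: -435/4 ≈ -108.75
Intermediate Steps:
d(Q, K) = -5/(4 + K) (d(Q, K) = (-2 - 3)/(4 + K) = -5/(4 + K))
((1 + 6*(-5))*(-6))*d(-6, 4) = ((1 + 6*(-5))*(-6))*(-5/(4 + 4)) = ((1 - 30)*(-6))*(-5/8) = (-29*(-6))*(-5*⅛) = 174*(-5/8) = -435/4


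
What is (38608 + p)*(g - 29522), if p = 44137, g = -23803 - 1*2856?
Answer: -4648696845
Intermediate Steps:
g = -26659 (g = -23803 - 2856 = -26659)
(38608 + p)*(g - 29522) = (38608 + 44137)*(-26659 - 29522) = 82745*(-56181) = -4648696845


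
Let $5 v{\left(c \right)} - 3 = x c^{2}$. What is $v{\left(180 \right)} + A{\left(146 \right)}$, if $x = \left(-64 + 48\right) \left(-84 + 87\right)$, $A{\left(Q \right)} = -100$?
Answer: $- \frac{1555697}{5} \approx -3.1114 \cdot 10^{5}$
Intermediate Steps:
$x = -48$ ($x = \left(-16\right) 3 = -48$)
$v{\left(c \right)} = \frac{3}{5} - \frac{48 c^{2}}{5}$ ($v{\left(c \right)} = \frac{3}{5} + \frac{\left(-48\right) c^{2}}{5} = \frac{3}{5} - \frac{48 c^{2}}{5}$)
$v{\left(180 \right)} + A{\left(146 \right)} = \left(\frac{3}{5} - \frac{48 \cdot 180^{2}}{5}\right) - 100 = \left(\frac{3}{5} - 311040\right) - 100 = - \frac{1555197}{5} - 100 = - \frac{1555697}{5}$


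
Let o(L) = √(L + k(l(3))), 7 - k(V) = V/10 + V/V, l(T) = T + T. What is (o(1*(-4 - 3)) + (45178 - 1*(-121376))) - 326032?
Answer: -159478 + 2*I*√10/5 ≈ -1.5948e+5 + 1.2649*I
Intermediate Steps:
l(T) = 2*T
k(V) = 6 - V/10 (k(V) = 7 - (V/10 + V/V) = 7 - (V*(⅒) + 1) = 7 - (V/10 + 1) = 7 - (1 + V/10) = 7 + (-1 - V/10) = 6 - V/10)
o(L) = √(27/5 + L) (o(L) = √(L + (6 - 3/5)) = √(L + (6 - ⅒*6)) = √(L + (6 - ⅗)) = √(L + 27/5) = √(27/5 + L))
(o(1*(-4 - 3)) + (45178 - 1*(-121376))) - 326032 = (√(135 + 25*(1*(-4 - 3)))/5 + (45178 - 1*(-121376))) - 326032 = (√(135 + 25*(1*(-7)))/5 + (45178 + 121376)) - 326032 = (√(135 + 25*(-7))/5 + 166554) - 326032 = (√(135 - 175)/5 + 166554) - 326032 = (√(-40)/5 + 166554) - 326032 = ((2*I*√10)/5 + 166554) - 326032 = (2*I*√10/5 + 166554) - 326032 = (166554 + 2*I*√10/5) - 326032 = -159478 + 2*I*√10/5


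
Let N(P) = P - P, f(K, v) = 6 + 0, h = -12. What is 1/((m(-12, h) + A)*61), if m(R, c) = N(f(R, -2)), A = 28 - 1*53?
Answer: -1/1525 ≈ -0.00065574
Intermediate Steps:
A = -25 (A = 28 - 53 = -25)
f(K, v) = 6
N(P) = 0
m(R, c) = 0
1/((m(-12, h) + A)*61) = 1/((0 - 25)*61) = 1/(-25*61) = 1/(-1525) = -1/1525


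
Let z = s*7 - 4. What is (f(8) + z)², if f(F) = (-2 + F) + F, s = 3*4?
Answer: 8836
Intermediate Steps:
s = 12
f(F) = -2 + 2*F
z = 80 (z = 12*7 - 4 = 84 - 4 = 80)
(f(8) + z)² = ((-2 + 2*8) + 80)² = ((-2 + 16) + 80)² = (14 + 80)² = 94² = 8836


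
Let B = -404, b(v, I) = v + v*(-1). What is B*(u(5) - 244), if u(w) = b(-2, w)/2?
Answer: 98576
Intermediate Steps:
b(v, I) = 0 (b(v, I) = v - v = 0)
u(w) = 0 (u(w) = 0/2 = 0*(½) = 0)
B*(u(5) - 244) = -404*(0 - 244) = -404*(-244) = 98576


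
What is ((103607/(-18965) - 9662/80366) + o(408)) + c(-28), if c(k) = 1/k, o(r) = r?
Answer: 8585996326797/21337976660 ≈ 402.38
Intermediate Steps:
((103607/(-18965) - 9662/80366) + o(408)) + c(-28) = ((103607/(-18965) - 9662/80366) + 408) + 1/(-28) = ((103607*(-1/18965) - 9662*1/80366) + 408) - 1/28 = ((-103607/18965 - 4831/40183) + 408) - 1/28 = (-4254859996/762070595 + 408) - 1/28 = 306669942764/762070595 - 1/28 = 8585996326797/21337976660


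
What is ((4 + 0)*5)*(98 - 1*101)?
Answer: -60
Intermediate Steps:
((4 + 0)*5)*(98 - 1*101) = (4*5)*(98 - 101) = 20*(-3) = -60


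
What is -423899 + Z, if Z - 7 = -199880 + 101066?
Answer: -522706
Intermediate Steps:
Z = -98807 (Z = 7 + (-199880 + 101066) = 7 - 98814 = -98807)
-423899 + Z = -423899 - 98807 = -522706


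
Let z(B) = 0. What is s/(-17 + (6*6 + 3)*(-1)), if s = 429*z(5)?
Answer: 0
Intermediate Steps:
s = 0 (s = 429*0 = 0)
s/(-17 + (6*6 + 3)*(-1)) = 0/(-17 + (6*6 + 3)*(-1)) = 0/(-17 + (36 + 3)*(-1)) = 0/(-17 + 39*(-1)) = 0/(-17 - 39) = 0/(-56) = 0*(-1/56) = 0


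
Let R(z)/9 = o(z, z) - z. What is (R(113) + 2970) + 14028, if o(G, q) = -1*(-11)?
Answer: 16080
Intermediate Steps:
o(G, q) = 11
R(z) = 99 - 9*z (R(z) = 9*(11 - z) = 99 - 9*z)
(R(113) + 2970) + 14028 = ((99 - 9*113) + 2970) + 14028 = ((99 - 1017) + 2970) + 14028 = (-918 + 2970) + 14028 = 2052 + 14028 = 16080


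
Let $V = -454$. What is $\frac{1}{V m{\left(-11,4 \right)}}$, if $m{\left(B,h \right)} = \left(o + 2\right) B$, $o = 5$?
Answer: $\frac{1}{34958} \approx 2.8606 \cdot 10^{-5}$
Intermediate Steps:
$m{\left(B,h \right)} = 7 B$ ($m{\left(B,h \right)} = \left(5 + 2\right) B = 7 B$)
$\frac{1}{V m{\left(-11,4 \right)}} = \frac{1}{\left(-454\right) 7 \left(-11\right)} = \frac{1}{\left(-454\right) \left(-77\right)} = \frac{1}{34958}$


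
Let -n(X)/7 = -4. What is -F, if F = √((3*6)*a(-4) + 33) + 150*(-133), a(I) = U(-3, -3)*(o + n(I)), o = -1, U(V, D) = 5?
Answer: 19950 - √2463 ≈ 19900.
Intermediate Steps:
n(X) = 28 (n(X) = -7*(-4) = 28)
a(I) = 135 (a(I) = 5*(-1 + 28) = 5*27 = 135)
F = -19950 + √2463 (F = √((3*6)*135 + 33) + 150*(-133) = √(18*135 + 33) - 19950 = √(2430 + 33) - 19950 = √2463 - 19950 = -19950 + √2463 ≈ -19900.)
-F = -(-19950 + √2463) = 19950 - √2463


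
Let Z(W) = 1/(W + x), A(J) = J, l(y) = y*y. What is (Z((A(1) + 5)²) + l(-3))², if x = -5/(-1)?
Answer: 136900/1681 ≈ 81.440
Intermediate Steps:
l(y) = y²
x = 5 (x = -5*(-1) = 5)
Z(W) = 1/(5 + W) (Z(W) = 1/(W + 5) = 1/(5 + W))
(Z((A(1) + 5)²) + l(-3))² = (1/(5 + (1 + 5)²) + (-3)²)² = (1/(5 + 6²) + 9)² = (1/(5 + 36) + 9)² = (1/41 + 9)² = (370/41)² = 136900/1681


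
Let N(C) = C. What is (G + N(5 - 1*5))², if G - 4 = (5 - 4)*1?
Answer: 25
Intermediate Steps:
G = 5 (G = 4 + (5 - 4)*1 = 4 + 1*1 = 4 + 1 = 5)
(G + N(5 - 1*5))² = (5 + (5 - 1*5))² = (5 + (5 - 5))² = (5 + 0)² = 5² = 25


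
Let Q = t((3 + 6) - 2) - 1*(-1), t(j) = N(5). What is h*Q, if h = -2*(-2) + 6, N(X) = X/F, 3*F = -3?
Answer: -40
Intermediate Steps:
F = -1 (F = (⅓)*(-3) = -1)
N(X) = -X (N(X) = X/(-1) = X*(-1) = -X)
t(j) = -5 (t(j) = -1*5 = -5)
h = 10 (h = 4 + 6 = 10)
Q = -4 (Q = -5 - 1*(-1) = -5 + 1 = -4)
h*Q = 10*(-4) = -40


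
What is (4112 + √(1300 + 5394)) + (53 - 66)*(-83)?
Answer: 5191 + √6694 ≈ 5272.8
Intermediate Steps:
(4112 + √(1300 + 5394)) + (53 - 66)*(-83) = (4112 + √6694) - 13*(-83) = (4112 + √6694) + 1079 = 5191 + √6694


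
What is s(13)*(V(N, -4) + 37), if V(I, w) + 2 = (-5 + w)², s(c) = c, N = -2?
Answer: 1508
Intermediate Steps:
V(I, w) = -2 + (-5 + w)²
s(13)*(V(N, -4) + 37) = 13*((-2 + (-5 - 4)²) + 37) = 13*((-2 + (-9)²) + 37) = 13*((-2 + 81) + 37) = 13*(79 + 37) = 13*116 = 1508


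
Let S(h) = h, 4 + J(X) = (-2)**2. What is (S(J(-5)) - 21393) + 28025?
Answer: 6632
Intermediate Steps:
J(X) = 0 (J(X) = -4 + (-2)**2 = -4 + 4 = 0)
(S(J(-5)) - 21393) + 28025 = (0 - 21393) + 28025 = -21393 + 28025 = 6632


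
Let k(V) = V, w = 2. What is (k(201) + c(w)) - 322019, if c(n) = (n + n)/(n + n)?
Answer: -321817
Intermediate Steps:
c(n) = 1 (c(n) = (2*n)/((2*n)) = (2*n)*(1/(2*n)) = 1)
(k(201) + c(w)) - 322019 = (201 + 1) - 322019 = 202 - 322019 = -321817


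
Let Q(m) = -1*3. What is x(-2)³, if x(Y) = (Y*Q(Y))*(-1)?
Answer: -216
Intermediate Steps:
Q(m) = -3
x(Y) = 3*Y (x(Y) = (Y*(-3))*(-1) = -3*Y*(-1) = 3*Y)
x(-2)³ = (3*(-2))³ = (-6)³ = -216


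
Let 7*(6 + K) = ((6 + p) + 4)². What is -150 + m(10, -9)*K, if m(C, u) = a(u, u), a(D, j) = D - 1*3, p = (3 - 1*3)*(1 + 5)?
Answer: -1746/7 ≈ -249.43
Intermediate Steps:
p = 0 (p = (3 - 3)*6 = 0*6 = 0)
a(D, j) = -3 + D (a(D, j) = D - 3 = -3 + D)
m(C, u) = -3 + u
K = 58/7 (K = -6 + ((6 + 0) + 4)²/7 = -6 + (6 + 4)²/7 = -6 + (⅐)*10² = -6 + (⅐)*100 = -6 + 100/7 = 58/7 ≈ 8.2857)
-150 + m(10, -9)*K = -150 + (-3 - 9)*(58/7) = -150 - 12*58/7 = -150 - 696/7 = -1746/7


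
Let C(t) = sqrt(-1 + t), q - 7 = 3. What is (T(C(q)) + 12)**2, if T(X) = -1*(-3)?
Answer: 225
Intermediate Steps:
q = 10 (q = 7 + 3 = 10)
T(X) = 3
(T(C(q)) + 12)**2 = (3 + 12)**2 = 15**2 = 225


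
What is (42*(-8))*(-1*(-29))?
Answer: -9744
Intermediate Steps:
(42*(-8))*(-1*(-29)) = -336*29 = -9744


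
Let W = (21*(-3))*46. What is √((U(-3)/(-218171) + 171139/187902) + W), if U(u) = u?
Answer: I*√540973768856018629618058/13664922414 ≈ 53.825*I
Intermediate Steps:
W = -2898 (W = -63*46 = -2898)
√((U(-3)/(-218171) + 171139/187902) + W) = √((-3/(-218171) + 171139/187902) - 2898) = √((-3*(-1/218171) + 171139*(1/187902)) - 2898) = √((3/218171 + 171139/187902) - 2898) = √(37338130475/40994767242 - 2898) = √(-118765497336841/40994767242) = I*√540973768856018629618058/13664922414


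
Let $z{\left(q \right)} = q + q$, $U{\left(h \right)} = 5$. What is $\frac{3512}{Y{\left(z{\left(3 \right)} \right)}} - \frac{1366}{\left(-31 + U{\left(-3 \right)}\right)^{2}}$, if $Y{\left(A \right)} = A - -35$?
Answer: $\frac{1159053}{13858} \approx 83.638$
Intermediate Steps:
$z{\left(q \right)} = 2 q$
$Y{\left(A \right)} = 35 + A$ ($Y{\left(A \right)} = A + 35 = 35 + A$)
$\frac{3512}{Y{\left(z{\left(3 \right)} \right)}} - \frac{1366}{\left(-31 + U{\left(-3 \right)}\right)^{2}} = \frac{3512}{35 + 2 \cdot 3} - \frac{1366}{\left(-31 + 5\right)^{2}} = \frac{3512}{35 + 6} - \frac{1366}{\left(-26\right)^{2}} = \frac{3512}{41} - \frac{1366}{676} = 3512 \cdot \frac{1}{41} - \frac{683}{338} = \frac{3512}{41} - \frac{683}{338} = \frac{1159053}{13858}$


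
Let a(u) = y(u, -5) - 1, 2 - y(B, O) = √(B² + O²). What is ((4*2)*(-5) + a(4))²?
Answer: (39 + √41)² ≈ 2061.4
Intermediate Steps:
y(B, O) = 2 - √(B² + O²)
a(u) = 1 - √(25 + u²) (a(u) = (2 - √(u² + (-5)²)) - 1 = (2 - √(u² + 25)) - 1 = (2 - √(25 + u²)) - 1 = 1 - √(25 + u²))
((4*2)*(-5) + a(4))² = ((4*2)*(-5) + (1 - √(25 + 4²)))² = (8*(-5) + (1 - √(25 + 16)))² = (-40 + (1 - √41))² = (-39 - √41)²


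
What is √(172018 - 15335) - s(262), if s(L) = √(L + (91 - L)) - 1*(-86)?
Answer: -86 + √156683 - √91 ≈ 300.29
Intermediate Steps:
s(L) = 86 + √91 (s(L) = √91 + 86 = 86 + √91)
√(172018 - 15335) - s(262) = √(172018 - 15335) - (86 + √91) = √156683 + (-86 - √91) = -86 + √156683 - √91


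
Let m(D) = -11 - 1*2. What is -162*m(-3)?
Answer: 2106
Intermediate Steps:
m(D) = -13 (m(D) = -11 - 2 = -13)
-162*m(-3) = -162*(-13) = 2106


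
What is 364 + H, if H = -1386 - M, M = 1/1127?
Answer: -1151795/1127 ≈ -1022.0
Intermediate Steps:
M = 1/1127 ≈ 0.00088731
H = -1562023/1127 (H = -1386 - 1*1/1127 = -1386 - 1/1127 = -1562023/1127 ≈ -1386.0)
364 + H = 364 - 1562023/1127 = -1151795/1127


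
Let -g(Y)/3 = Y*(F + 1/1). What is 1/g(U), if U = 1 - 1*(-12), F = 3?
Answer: -1/156 ≈ -0.0064103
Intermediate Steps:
U = 13 (U = 1 + 12 = 13)
g(Y) = -12*Y (g(Y) = -3*Y*(3 + 1/1) = -3*Y*(3 + 1) = -3*Y*4 = -12*Y)
1/g(U) = 1/(-12*13) = 1/(-156) = -1/156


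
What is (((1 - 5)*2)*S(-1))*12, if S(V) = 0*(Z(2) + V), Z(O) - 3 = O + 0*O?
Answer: 0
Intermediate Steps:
Z(O) = 3 + O (Z(O) = 3 + (O + 0*O) = 3 + (O + 0) = 3 + O)
S(V) = 0 (S(V) = 0*((3 + 2) + V) = 0*(5 + V) = 0)
(((1 - 5)*2)*S(-1))*12 = (((1 - 5)*2)*0)*12 = (-4*2*0)*12 = -8*0*12 = 0*12 = 0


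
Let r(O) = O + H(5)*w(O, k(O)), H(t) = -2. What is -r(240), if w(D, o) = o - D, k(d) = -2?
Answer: -724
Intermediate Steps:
r(O) = 4 + 3*O (r(O) = O - 2*(-2 - O) = O + (4 + 2*O) = 4 + 3*O)
-r(240) = -(4 + 3*240) = -(4 + 720) = -1*724 = -724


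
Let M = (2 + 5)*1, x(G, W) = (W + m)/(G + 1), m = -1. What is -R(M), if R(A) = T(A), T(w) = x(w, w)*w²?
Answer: -147/4 ≈ -36.750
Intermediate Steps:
x(G, W) = (-1 + W)/(1 + G) (x(G, W) = (W - 1)/(G + 1) = (-1 + W)/(1 + G))
T(w) = w²*(-1 + w)/(1 + w) (T(w) = ((-1 + w)/(1 + w))*w² = w²*(-1 + w)/(1 + w))
M = 7 (M = 7*1 = 7)
R(A) = A²*(-1 + A)/(1 + A)
-R(M) = -7²*(-1 + 7)/(1 + 7) = -49*6/8 = -1*147/4 = -147/4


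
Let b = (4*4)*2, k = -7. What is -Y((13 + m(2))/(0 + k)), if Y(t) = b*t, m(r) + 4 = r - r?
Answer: 288/7 ≈ 41.143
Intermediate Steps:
b = 32 (b = 16*2 = 32)
m(r) = -4 (m(r) = -4 + (r - r) = -4 + 0 = -4)
Y(t) = 32*t
-Y((13 + m(2))/(0 + k)) = -32*(13 - 4)/(0 - 7) = -32*9/(-7) = -32*9*(-⅐) = -32*(-9)/7 = -1*(-288/7) = 288/7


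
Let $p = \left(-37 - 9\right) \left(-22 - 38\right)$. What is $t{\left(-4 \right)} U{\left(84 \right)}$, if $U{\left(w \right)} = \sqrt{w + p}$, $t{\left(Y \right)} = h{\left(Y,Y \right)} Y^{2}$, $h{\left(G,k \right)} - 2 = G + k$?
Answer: $- 576 \sqrt{79} \approx -5119.6$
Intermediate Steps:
$h{\left(G,k \right)} = 2 + G + k$ ($h{\left(G,k \right)} = 2 + \left(G + k\right) = 2 + G + k$)
$p = 2760$ ($p = \left(-46\right) \left(-60\right) = 2760$)
$t{\left(Y \right)} = Y^{2} \left(2 + 2 Y\right)$ ($t{\left(Y \right)} = \left(2 + Y + Y\right) Y^{2} = \left(2 + 2 Y\right) Y^{2} = Y^{2} \left(2 + 2 Y\right)$)
$U{\left(w \right)} = \sqrt{2760 + w}$ ($U{\left(w \right)} = \sqrt{w + 2760} = \sqrt{2760 + w}$)
$t{\left(-4 \right)} U{\left(84 \right)} = 2 \left(-4\right)^{2} \left(1 - 4\right) \sqrt{2760 + 84} = 2 \cdot 16 \left(-3\right) \sqrt{2844} = - 96 \cdot 6 \sqrt{79} = - 576 \sqrt{79}$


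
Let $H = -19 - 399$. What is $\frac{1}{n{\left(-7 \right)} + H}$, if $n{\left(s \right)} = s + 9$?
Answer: $- \frac{1}{416} \approx -0.0024038$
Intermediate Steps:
$H = -418$
$n{\left(s \right)} = 9 + s$
$\frac{1}{n{\left(-7 \right)} + H} = \frac{1}{\left(9 - 7\right) - 418} = \frac{1}{2 - 418} = \frac{1}{-416} = - \frac{1}{416}$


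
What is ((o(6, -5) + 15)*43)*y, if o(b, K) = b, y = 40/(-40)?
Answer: -903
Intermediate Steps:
y = -1 (y = 40*(-1/40) = -1)
((o(6, -5) + 15)*43)*y = ((6 + 15)*43)*(-1) = (21*43)*(-1) = 903*(-1) = -903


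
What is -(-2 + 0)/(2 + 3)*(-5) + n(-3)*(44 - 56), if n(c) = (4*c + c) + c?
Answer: 214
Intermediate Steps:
n(c) = 6*c (n(c) = 5*c + c = 6*c)
-(-2 + 0)/(2 + 3)*(-5) + n(-3)*(44 - 56) = -(-2 + 0)/(2 + 3)*(-5) + (6*(-3))*(44 - 56) = -(-2)/5*(-5) - 18*(-12) = -(-2)/5*(-5) + 216 = -1*(-⅖)*(-5) + 216 = (⅖)*(-5) + 216 = -2 + 216 = 214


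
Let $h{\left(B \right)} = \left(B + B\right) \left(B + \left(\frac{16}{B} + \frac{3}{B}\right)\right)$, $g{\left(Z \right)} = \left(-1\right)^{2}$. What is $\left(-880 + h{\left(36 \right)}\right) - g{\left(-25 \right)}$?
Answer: $1749$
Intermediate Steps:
$g{\left(Z \right)} = 1$
$h{\left(B \right)} = 2 B \left(B + \frac{19}{B}\right)$
$\left(-880 + h{\left(36 \right)}\right) - g{\left(-25 \right)} = \left(-880 + \left(38 + 2 \cdot 36^{2}\right)\right) - 1 = \left(-880 + \left(38 + 2 \cdot 1296\right)\right) - 1 = \left(-880 + \left(38 + 2592\right)\right) - 1 = \left(-880 + 2630\right) - 1 = 1750 - 1 = 1749$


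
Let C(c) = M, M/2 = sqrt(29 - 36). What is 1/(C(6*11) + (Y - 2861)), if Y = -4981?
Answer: -3921/30748496 - I*sqrt(7)/30748496 ≈ -0.00012752 - 8.6045e-8*I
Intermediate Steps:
M = 2*I*sqrt(7) (M = 2*sqrt(29 - 36) = 2*sqrt(-7) = 2*(I*sqrt(7)) = 2*I*sqrt(7) ≈ 5.2915*I)
C(c) = 2*I*sqrt(7)
1/(C(6*11) + (Y - 2861)) = 1/(2*I*sqrt(7) + (-4981 - 2861)) = 1/(2*I*sqrt(7) - 7842) = 1/(-7842 + 2*I*sqrt(7))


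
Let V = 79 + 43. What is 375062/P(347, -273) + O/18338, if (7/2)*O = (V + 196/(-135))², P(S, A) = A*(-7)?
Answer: 20915682348766/106445900925 ≈ 196.49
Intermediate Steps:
P(S, A) = -7*A
V = 122
O = 529686152/127575 (O = 2*(122 + 196/(-135))²/7 = 2*(122 + 196*(-1/135))²/7 = 2*(122 - 196/135)²/7 = 2*(16274/135)²/7 = (2/7)*(264843076/18225) = 529686152/127575 ≈ 4152.0)
375062/P(347, -273) + O/18338 = 375062/((-7*(-273))) + (529686152/127575)/18338 = 375062/1911 + (529686152/127575)*(1/18338) = 375062*(1/1911) + 264843076/1169735175 = 375062/1911 + 264843076/1169735175 = 20915682348766/106445900925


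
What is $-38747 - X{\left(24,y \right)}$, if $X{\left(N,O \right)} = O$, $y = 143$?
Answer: $-38890$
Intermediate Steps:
$-38747 - X{\left(24,y \right)} = -38747 - 143 = -38890$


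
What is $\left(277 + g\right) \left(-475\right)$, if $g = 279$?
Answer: $-264100$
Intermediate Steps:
$\left(277 + g\right) \left(-475\right) = \left(277 + 279\right) \left(-475\right) = 556 \left(-475\right) = -264100$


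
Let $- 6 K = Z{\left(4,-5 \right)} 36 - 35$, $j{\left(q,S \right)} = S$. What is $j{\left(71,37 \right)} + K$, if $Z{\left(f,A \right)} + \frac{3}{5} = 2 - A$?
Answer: $\frac{133}{30} \approx 4.4333$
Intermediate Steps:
$Z{\left(f,A \right)} = \frac{7}{5} - A$ ($Z{\left(f,A \right)} = - \frac{3}{5} - \left(-2 + A\right) = \frac{7}{5} - A$)
$K = - \frac{977}{30}$ ($K = - \frac{\left(\frac{7}{5} - -5\right) 36 - 35}{6} = - \frac{\left(\frac{7}{5} + 5\right) 36 - 35}{6} = - \frac{\frac{32}{5} \cdot 36 - 35}{6} = - \frac{\frac{1152}{5} - 35}{6} = \left(- \frac{1}{6}\right) \frac{977}{5} = - \frac{977}{30} \approx -32.567$)
$j{\left(71,37 \right)} + K = 37 - \frac{977}{30} = \frac{133}{30}$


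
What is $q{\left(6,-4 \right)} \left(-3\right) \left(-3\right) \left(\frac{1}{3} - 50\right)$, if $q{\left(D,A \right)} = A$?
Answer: $1788$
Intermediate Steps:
$q{\left(6,-4 \right)} \left(-3\right) \left(-3\right) \left(\frac{1}{3} - 50\right) = \left(-4\right) \left(-3\right) \left(-3\right) \left(\frac{1}{3} - 50\right) = 12 \left(-3\right) \left(\frac{1}{3} - 50\right) = \left(-36\right) \left(- \frac{149}{3}\right) = 1788$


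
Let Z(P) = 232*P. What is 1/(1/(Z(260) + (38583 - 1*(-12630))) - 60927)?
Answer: -111533/6795371090 ≈ -1.6413e-5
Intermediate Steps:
1/(1/(Z(260) + (38583 - 1*(-12630))) - 60927) = 1/(1/(232*260 + (38583 - 1*(-12630))) - 60927) = 1/(1/(60320 + (38583 + 12630)) - 60927) = 1/(1/(60320 + 51213) - 60927) = 1/(1/111533 - 60927) = 1/(-6795371090/111533) = -111533/6795371090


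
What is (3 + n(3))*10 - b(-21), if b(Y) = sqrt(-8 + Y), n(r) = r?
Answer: 60 - I*sqrt(29) ≈ 60.0 - 5.3852*I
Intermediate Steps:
(3 + n(3))*10 - b(-21) = (3 + 3)*10 - sqrt(-8 - 21) = 6*10 - sqrt(-29) = 60 - I*sqrt(29)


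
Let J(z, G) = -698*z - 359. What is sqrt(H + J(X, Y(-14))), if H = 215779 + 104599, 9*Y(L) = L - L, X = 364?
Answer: sqrt(65947) ≈ 256.80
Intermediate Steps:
Y(L) = 0 (Y(L) = (L - L)/9 = (1/9)*0 = 0)
J(z, G) = -359 - 698*z
H = 320378
sqrt(H + J(X, Y(-14))) = sqrt(320378 + (-359 - 698*364)) = sqrt(320378 + (-359 - 254072)) = sqrt(320378 - 254431) = sqrt(65947)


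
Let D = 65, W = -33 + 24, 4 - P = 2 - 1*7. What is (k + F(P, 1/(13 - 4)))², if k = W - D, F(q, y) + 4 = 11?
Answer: 4489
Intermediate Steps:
P = 9 (P = 4 - (2 - 1*7) = 4 - (2 - 7) = 4 - 1*(-5) = 4 + 5 = 9)
F(q, y) = 7 (F(q, y) = -4 + 11 = 7)
W = -9
k = -74 (k = -9 - 1*65 = -9 - 65 = -74)
(k + F(P, 1/(13 - 4)))² = (-74 + 7)² = (-67)² = 4489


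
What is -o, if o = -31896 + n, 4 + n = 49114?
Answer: -17214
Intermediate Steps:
n = 49110 (n = -4 + 49114 = 49110)
o = 17214 (o = -31896 + 49110 = 17214)
-o = -1*17214 = -17214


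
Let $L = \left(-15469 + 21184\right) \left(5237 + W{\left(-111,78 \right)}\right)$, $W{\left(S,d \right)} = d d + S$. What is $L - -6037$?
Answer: $64071187$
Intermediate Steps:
$W{\left(S,d \right)} = S + d^{2}$ ($W{\left(S,d \right)} = d^{2} + S = S + d^{2}$)
$L = 64065150$ ($L = \left(-15469 + 21184\right) \left(5237 - \left(111 - 78^{2}\right)\right) = 5715 \left(5237 + \left(-111 + 6084\right)\right) = 5715 \left(5237 + 5973\right) = 5715 \cdot 11210 = 64065150$)
$L - -6037 = 64065150 - -6037 = 64065150 + \left(-1103 + 7140\right) = 64065150 + 6037 = 64071187$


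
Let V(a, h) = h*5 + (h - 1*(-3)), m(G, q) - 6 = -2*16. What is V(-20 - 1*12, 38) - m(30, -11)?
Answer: 257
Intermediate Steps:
m(G, q) = -26 (m(G, q) = 6 - 2*16 = 6 - 32 = -26)
V(a, h) = 3 + 6*h (V(a, h) = 5*h + (h + 3) = 5*h + (3 + h) = 3 + 6*h)
V(-20 - 1*12, 38) - m(30, -11) = (3 + 6*38) - 1*(-26) = (3 + 228) + 26 = 231 + 26 = 257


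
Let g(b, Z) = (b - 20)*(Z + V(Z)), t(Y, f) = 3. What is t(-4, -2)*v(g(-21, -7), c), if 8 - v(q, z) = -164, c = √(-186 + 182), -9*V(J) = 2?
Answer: 516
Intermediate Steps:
V(J) = -2/9 (V(J) = -⅑*2 = -2/9)
g(b, Z) = (-20 + b)*(-2/9 + Z) (g(b, Z) = (b - 20)*(Z - 2/9) = (-20 + b)*(-2/9 + Z))
c = 2*I (c = √(-4) = 2*I ≈ 2.0*I)
v(q, z) = 172 (v(q, z) = 8 - 1*(-164) = 8 + 164 = 172)
t(-4, -2)*v(g(-21, -7), c) = 3*172 = 516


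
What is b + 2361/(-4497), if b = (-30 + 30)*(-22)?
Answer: -787/1499 ≈ -0.52502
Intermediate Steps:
b = 0 (b = 0*(-22) = 0)
b + 2361/(-4497) = 0 + 2361/(-4497) = 0 + 2361*(-1/4497) = 0 - 787/1499 = -787/1499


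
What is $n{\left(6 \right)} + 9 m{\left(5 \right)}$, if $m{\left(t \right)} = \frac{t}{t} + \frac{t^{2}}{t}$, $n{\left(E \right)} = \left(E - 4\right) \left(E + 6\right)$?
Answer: $78$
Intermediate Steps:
$n{\left(E \right)} = \left(-4 + E\right) \left(6 + E\right)$
$m{\left(t \right)} = 1 + t$
$n{\left(6 \right)} + 9 m{\left(5 \right)} = \left(-24 + 6^{2} + 2 \cdot 6\right) + 9 \left(1 + 5\right) = \left(-24 + 36 + 12\right) + 9 \cdot 6 = 24 + 54 = 78$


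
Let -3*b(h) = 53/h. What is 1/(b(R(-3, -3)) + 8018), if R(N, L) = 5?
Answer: 15/120217 ≈ 0.00012477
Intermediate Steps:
b(h) = -53/(3*h)
1/(b(R(-3, -3)) + 8018) = 1/(-53/3/5 + 8018) = 1/(-53/3*⅕ + 8018) = 1/(-53/15 + 8018) = 1/(120217/15) = 15/120217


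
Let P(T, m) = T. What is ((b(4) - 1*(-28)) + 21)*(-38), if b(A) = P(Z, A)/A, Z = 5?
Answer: -3819/2 ≈ -1909.5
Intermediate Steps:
b(A) = 5/A
((b(4) - 1*(-28)) + 21)*(-38) = ((5/4 - 1*(-28)) + 21)*(-38) = ((5*(¼) + 28) + 21)*(-38) = ((5/4 + 28) + 21)*(-38) = (117/4 + 21)*(-38) = (201/4)*(-38) = -3819/2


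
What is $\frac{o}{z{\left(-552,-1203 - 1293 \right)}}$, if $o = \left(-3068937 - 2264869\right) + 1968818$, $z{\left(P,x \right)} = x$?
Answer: $\frac{841247}{624} \approx 1348.2$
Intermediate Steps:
$o = -3364988$ ($o = -5333806 + 1968818 = -3364988$)
$\frac{o}{z{\left(-552,-1203 - 1293 \right)}} = - \frac{3364988}{-1203 - 1293} = - \frac{3364988}{-2496} = \left(-3364988\right) \left(- \frac{1}{2496}\right) = \frac{841247}{624}$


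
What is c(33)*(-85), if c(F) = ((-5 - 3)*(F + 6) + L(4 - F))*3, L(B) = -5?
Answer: 80835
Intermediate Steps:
c(F) = -159 - 24*F (c(F) = ((-5 - 3)*(F + 6) - 5)*3 = (-8*(6 + F) - 5)*3 = ((-48 - 8*F) - 5)*3 = (-53 - 8*F)*3 = -159 - 24*F)
c(33)*(-85) = (-159 - 24*33)*(-85) = (-159 - 792)*(-85) = -951*(-85) = 80835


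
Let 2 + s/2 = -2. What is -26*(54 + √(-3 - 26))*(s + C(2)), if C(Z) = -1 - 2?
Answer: 15444 + 286*I*√29 ≈ 15444.0 + 1540.2*I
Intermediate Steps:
s = -8 (s = -4 + 2*(-2) = -4 - 4 = -8)
C(Z) = -3
-26*(54 + √(-3 - 26))*(s + C(2)) = -26*(54 + √(-3 - 26))*(-8 - 3) = -26*(54 + √(-29))*(-11) = -26*(54 + I*√29)*(-11) = -26*(-594 - 11*I*√29) = 15444 + 286*I*√29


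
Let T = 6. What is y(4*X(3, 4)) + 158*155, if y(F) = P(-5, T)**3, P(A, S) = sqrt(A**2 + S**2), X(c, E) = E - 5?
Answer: 24490 + 61*sqrt(61) ≈ 24966.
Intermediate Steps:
X(c, E) = -5 + E
y(F) = 61*sqrt(61) (y(F) = (sqrt((-5)**2 + 6**2))**3 = (sqrt(25 + 36))**3 = (sqrt(61))**3 = 61*sqrt(61))
y(4*X(3, 4)) + 158*155 = 61*sqrt(61) + 158*155 = 61*sqrt(61) + 24490 = 24490 + 61*sqrt(61)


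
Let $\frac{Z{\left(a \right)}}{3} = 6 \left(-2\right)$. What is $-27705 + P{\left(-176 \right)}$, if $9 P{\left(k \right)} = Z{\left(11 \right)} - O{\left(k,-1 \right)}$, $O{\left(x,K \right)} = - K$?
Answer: $- \frac{249382}{9} \approx -27709.0$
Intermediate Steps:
$Z{\left(a \right)} = -36$ ($Z{\left(a \right)} = 3 \cdot 6 \left(-2\right) = 3 \left(-12\right) = -36$)
$P{\left(k \right)} = - \frac{37}{9}$ ($P{\left(k \right)} = \frac{-36 - \left(-1\right) \left(-1\right)}{9} = \frac{-36 - 1}{9} = \frac{1}{9} \left(-37\right) = - \frac{37}{9}$)
$-27705 + P{\left(-176 \right)} = -27705 - \frac{37}{9} = - \frac{249382}{9}$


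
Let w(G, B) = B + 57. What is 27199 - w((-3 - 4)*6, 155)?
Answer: 26987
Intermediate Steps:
w(G, B) = 57 + B
27199 - w((-3 - 4)*6, 155) = 27199 - (57 + 155) = 27199 - 1*212 = 27199 - 212 = 26987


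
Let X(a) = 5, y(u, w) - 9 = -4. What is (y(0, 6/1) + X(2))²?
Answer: 100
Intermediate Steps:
y(u, w) = 5 (y(u, w) = 9 - 4 = 5)
(y(0, 6/1) + X(2))² = (5 + 5)² = 10² = 100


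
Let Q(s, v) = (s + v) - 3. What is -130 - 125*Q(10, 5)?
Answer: -1630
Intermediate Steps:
Q(s, v) = -3 + s + v
-130 - 125*Q(10, 5) = -130 - 125*(-3 + 10 + 5) = -130 - 125*12 = -130 - 1500 = -1630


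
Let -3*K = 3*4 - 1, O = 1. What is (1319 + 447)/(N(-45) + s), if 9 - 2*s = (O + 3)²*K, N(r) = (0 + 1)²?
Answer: 10596/209 ≈ 50.699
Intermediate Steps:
N(r) = 1 (N(r) = 1² = 1)
K = -11/3 (K = -(3*4 - 1)/3 = -(12 - 1)/3 = -⅓*11 = -11/3 ≈ -3.6667)
s = 203/6 (s = 9/2 - (1 + 3)²*(-11)/(2*3) = 9/2 - 4²*(-11)/(2*3) = 9/2 - 8*(-11)/3 = 9/2 - ½*(-176/3) = 9/2 + 88/3 = 203/6 ≈ 33.833)
(1319 + 447)/(N(-45) + s) = (1319 + 447)/(1 + 203/6) = 1766/(209/6) = 1766*(6/209) = 10596/209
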